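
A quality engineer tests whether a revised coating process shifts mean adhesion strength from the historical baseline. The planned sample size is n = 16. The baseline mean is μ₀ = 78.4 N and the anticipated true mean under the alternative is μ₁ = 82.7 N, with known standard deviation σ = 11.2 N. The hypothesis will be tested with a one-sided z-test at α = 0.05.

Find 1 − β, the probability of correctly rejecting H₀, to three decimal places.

Standardized effect: d = |μ₁ − μ₀| / σ = |82.7 − 78.4| / 11.2 = 0.3839
Noncentrality parameter: δ = d·√n = 0.3839 × √16 = 1.5357
One-sided α = 0.05 → critical value z_{0.05} = 1.645.
Power = P(Z > 1.645 − δ) = Φ(-0.109) = 0.4565.

Power ≈ 0.457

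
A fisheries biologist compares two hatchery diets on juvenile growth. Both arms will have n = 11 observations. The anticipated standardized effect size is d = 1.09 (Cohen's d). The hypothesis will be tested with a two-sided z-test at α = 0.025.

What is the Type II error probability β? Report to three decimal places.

Noncentrality parameter: δ = d·√(n/2) = 1.09 × √(11/2) = 2.5563
Two-sided α = 0.025 → critical value z_{0.0125} = 2.241.
Power = Φ(δ − 2.241) + Φ(−δ − 2.241) = Φ(0.315) + Φ(-4.798) = 0.6236 + 0.0000 = 0.6236.
Type II error: β = 1 − power = 1 − 0.6236 = 0.3764.

β ≈ 0.376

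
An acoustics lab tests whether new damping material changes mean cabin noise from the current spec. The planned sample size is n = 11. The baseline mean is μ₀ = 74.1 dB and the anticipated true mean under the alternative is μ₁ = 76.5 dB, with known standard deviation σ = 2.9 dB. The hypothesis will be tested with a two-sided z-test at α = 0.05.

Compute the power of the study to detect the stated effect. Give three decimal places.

Power ≈ 0.784

Standardized effect: d = |μ₁ − μ₀| / σ = |76.5 − 74.1| / 2.9 = 0.8276
Noncentrality parameter: δ = d·√n = 0.8276 × √11 = 2.7448
Two-sided α = 0.05 → critical value z_{0.025} = 1.960.
Power = Φ(δ − 1.960) + Φ(−δ − 1.960) = Φ(0.785) + Φ(-4.705) = 0.7837 + 0.0000 = 0.7837.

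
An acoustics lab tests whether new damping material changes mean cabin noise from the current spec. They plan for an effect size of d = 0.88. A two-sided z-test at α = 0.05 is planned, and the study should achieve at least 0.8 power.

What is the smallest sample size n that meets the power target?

n = 11

Set Φ(δ − 1.960) = 0.8; then δ − 1.960 = Φ⁻¹(0.8) = 0.842, giving δ = 2.802.
(For δ > 0 the lower-tail rejection region contributes negligibly to power, so the one-term inversion is standard.)
δ = d·√n ⇒ n = (δ/d)² = (2.802 / 0.88)² = 10.14.
Round up to the next whole unit.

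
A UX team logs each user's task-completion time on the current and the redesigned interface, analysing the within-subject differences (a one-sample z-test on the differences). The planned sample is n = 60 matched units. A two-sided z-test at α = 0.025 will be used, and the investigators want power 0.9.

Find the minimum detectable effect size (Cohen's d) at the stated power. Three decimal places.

d ≈ 0.455

Required noncentrality: δ = z_{0.0125} + z_{0.10} = 2.241 + 1.282 = 3.523.
(The second rejection-region term Φ(−δ − z_{α/2}) is negligible and dropped.)
δ = d·√n ⇒ d = δ/√n = 3.523/√60 = 0.4548.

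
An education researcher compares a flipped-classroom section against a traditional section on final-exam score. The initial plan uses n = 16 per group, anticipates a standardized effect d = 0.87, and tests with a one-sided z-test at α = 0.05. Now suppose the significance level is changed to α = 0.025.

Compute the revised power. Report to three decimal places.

δ = d·√(n/2) = 0.87 × √(16/2) = 2.4607 (unchanged). New critical value: z_{0.025} = 1.960.
Revised power = Φ(δ − 1.960) = Φ(0.501) = 0.6917.

Power ≈ 0.692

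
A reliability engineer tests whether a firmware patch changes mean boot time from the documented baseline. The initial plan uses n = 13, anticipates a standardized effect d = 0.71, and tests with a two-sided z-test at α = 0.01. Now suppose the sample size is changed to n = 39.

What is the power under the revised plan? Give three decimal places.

Power ≈ 0.968

With n = 39: δ = d·√n = 0.71 × √39 = 4.4339. Critical value z_{0.005} = 2.576.
Revised power = Φ(δ − 2.576) + Φ(−δ − 2.576) = Φ(1.858) + Φ(-7.010) = 0.9684 + 0.0000 = 0.9684.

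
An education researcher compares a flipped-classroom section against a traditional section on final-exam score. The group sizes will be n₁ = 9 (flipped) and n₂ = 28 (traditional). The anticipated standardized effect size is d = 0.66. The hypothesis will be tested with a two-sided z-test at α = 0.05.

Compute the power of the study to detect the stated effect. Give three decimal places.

Power ≈ 0.406

Noncentrality parameter: δ = d / √(1/n₁ + 1/n₂) = 0.66 / √(1/9 + 1/28) = 1.7224
Critical value for a two-sided test at α = 0.05: z_{α/2} = 1.960.
Power = Φ(δ − 1.960) + Φ(−δ − 1.960) = Φ(-0.238) + Φ(-3.682) = 0.4061 + 0.0001 = 0.4062.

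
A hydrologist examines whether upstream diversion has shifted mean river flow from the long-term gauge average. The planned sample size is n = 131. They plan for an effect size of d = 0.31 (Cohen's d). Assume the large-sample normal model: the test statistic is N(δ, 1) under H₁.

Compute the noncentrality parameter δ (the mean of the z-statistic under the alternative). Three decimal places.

δ = d·√n = 0.31 × √131 = 3.5481

δ ≈ 3.548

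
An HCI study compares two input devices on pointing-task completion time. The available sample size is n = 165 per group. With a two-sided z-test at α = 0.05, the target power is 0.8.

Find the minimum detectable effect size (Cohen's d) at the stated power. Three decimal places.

d ≈ 0.308

Required noncentrality: δ = z_{0.025} + z_{0.20} = 1.960 + 0.842 = 2.802.
(The second rejection-region term Φ(−δ − z_{α/2}) is negligible and dropped.)
δ = d·√(n/2) ⇒ d = δ/√(n/2) = 2.802/√(165/2) = 0.3084.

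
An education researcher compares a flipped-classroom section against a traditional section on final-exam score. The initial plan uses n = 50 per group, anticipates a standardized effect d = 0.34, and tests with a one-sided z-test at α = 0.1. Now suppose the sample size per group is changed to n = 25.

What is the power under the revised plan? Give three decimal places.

Power ≈ 0.468

With n = 25 per group: δ = d·√(n/2) = 0.34 × √(25/2) = 1.2021. Critical value z_{0.1} = 1.282.
Revised power = Φ(δ − 1.282) = Φ(-0.079) = 0.4683.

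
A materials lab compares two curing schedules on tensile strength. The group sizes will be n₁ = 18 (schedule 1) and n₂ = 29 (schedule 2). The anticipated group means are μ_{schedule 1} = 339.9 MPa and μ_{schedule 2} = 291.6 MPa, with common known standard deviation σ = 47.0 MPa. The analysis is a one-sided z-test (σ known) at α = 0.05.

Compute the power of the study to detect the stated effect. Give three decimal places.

Power ≈ 0.962

Standardized effect: d = |μ_{schedule 1} − μ_{schedule 2}| / σ = |339.9 − 291.6| / 47.0 = 1.0277
Noncentrality parameter: δ = d / √(1/n₁ + 1/n₂) = 1.0277 / √(1/18 + 1/29) = 3.4248
Critical value for a one-sided test at α = 0.05: z_α = 1.645.
Power = P(Z > 1.645 − δ) = Φ(1.780) = 0.9625.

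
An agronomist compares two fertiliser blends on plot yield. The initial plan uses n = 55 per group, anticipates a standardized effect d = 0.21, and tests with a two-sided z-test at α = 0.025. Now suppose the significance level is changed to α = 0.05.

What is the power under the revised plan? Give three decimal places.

δ = d·√(n/2) = 0.21 × √(55/2) = 1.1012 (unchanged). New critical value: z_{0.025} = 1.960.
Revised power = Φ(δ − 1.960) + Φ(−δ − 1.960) = Φ(-0.859) + Φ(-3.061) = 0.1952 + 0.0011 = 0.1964.

Power ≈ 0.196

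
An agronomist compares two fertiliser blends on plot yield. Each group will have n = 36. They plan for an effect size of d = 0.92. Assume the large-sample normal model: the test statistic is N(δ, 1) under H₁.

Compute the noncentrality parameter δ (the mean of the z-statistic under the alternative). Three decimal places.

δ ≈ 3.903

δ = d·√(n/2) = 0.92 × √(36/2) = 3.9032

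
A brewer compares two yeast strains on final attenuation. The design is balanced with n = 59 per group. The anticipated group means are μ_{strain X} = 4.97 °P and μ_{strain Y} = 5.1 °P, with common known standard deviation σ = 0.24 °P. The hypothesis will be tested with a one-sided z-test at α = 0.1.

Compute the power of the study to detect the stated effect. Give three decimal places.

Standardized effect: d = |μ_{strain X} − μ_{strain Y}| / σ = |4.97 − 5.1| / 0.24 = 0.5417
Noncentrality parameter: δ = d·√(n/2) = 0.5417 × √(59/2) = 2.9420
One-sided α = 0.1 → critical value z_{0.1} = 1.282.
Power = P(Z > 1.282 − δ) = Φ(1.660) = 0.9516.

Power ≈ 0.952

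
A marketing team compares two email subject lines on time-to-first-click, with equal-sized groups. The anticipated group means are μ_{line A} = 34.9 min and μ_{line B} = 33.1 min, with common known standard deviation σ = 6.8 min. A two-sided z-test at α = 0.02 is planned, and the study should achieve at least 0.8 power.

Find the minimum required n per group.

Standardized effect: d = |μ_{line A} − μ_{line B}| / σ = |34.9 − 33.1| / 6.8 = 0.2647
For power 0.8 need Φ(δ − z_{0.01}) = 0.8, so δ = z_{0.01} + z_{0.20} = 2.326 + 0.842 = 3.168.
(The Φ(−δ − z_{α/2}) term is vanishingly small for δ > 0 and is dropped in the standard sample-size formula.)
δ = d·√(n/2) ⇒ n = 2(δ/d)² = 2 × (3.168 / 0.2647)² = 286.46.
Round up to the next whole unit.

n = 287 per group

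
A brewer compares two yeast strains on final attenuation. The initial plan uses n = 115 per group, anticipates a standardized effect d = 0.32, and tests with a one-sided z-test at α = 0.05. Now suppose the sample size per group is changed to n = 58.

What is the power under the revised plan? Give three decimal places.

Power ≈ 0.531

With n = 58 per group: δ = d·√(n/2) = 0.32 × √(58/2) = 1.7233. Critical value z_{0.05} = 1.645.
Revised power = Φ(δ − 1.645) = Φ(0.078) = 0.5312.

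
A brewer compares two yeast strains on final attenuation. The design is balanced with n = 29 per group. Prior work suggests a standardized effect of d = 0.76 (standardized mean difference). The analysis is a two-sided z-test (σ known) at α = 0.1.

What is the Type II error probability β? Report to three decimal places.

Noncentrality parameter: δ = d·√(n/2) = 0.76 × √(29/2) = 2.8940
Critical value for a two-sided test at α = 0.1: z_{α/2} = 1.645.
Power = Φ(δ − 1.645) + Φ(−δ − 1.645) = Φ(1.249) + Φ(-4.539) = 0.8942 + 0.0000 = 0.8942.
Type II error: β = 1 − power = 1 − 0.8942 = 0.1058.

β ≈ 0.106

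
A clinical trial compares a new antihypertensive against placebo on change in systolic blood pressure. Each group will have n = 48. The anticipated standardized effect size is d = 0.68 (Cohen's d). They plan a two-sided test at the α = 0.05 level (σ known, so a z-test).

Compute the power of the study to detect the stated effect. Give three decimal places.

Power ≈ 0.915

Noncentrality parameter: δ = d·√(n/2) = 0.68 × √(48/2) = 3.3313
Two-sided α = 0.05 → critical value z_{0.025} = 1.960.
Power = Φ(δ − 1.960) + Φ(−δ − 1.960) = Φ(1.371) + Φ(-5.291) = 0.9149 + 0.0000 = 0.9149.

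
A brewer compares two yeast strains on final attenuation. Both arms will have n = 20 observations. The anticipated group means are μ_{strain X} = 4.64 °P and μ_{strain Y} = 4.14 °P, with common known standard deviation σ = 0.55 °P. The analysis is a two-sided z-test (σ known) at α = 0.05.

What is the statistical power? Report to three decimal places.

Power ≈ 0.820

Standardized effect: d = |μ_{strain X} − μ_{strain Y}| / σ = |4.64 − 4.14| / 0.55 = 0.9091
Noncentrality parameter: λ = d·√(n/2) = 0.9091 × √(20/2) = 2.8748
Critical value for a two-sided test at α = 0.05: z_{α/2} = 1.960.
Power = Φ(λ − 1.960) + Φ(−λ − 1.960) = Φ(0.915) + Φ(-4.835) = 0.8199 + 0.0000 = 0.8199.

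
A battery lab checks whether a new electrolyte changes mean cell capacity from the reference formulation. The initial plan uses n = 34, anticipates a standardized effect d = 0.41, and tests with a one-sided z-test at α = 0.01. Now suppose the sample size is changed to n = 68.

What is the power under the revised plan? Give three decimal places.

Power ≈ 0.854

With n = 68: δ = d·√n = 0.41 × √68 = 3.3809. Critical value z_{0.01} = 2.326.
Revised power = P(Z > 2.326 − δ) = Φ(1.055) = 0.8542.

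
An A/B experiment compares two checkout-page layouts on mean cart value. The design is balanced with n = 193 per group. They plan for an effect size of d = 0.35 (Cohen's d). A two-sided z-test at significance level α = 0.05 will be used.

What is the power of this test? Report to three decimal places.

Power ≈ 0.930

Noncentrality parameter: δ = d·√(n/2) = 0.35 × √(193/2) = 3.4382
Critical value for a two-sided test at α = 0.05: z_{α/2} = 1.960.
Power = Φ(δ − 1.960) + Φ(−δ − 1.960) = Φ(1.478) + Φ(-5.398) = 0.9303 + 0.0000 = 0.9303.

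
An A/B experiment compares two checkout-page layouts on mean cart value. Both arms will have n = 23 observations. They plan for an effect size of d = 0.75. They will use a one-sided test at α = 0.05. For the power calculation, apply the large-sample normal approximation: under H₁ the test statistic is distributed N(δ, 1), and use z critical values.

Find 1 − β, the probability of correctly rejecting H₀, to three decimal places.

Noncentrality parameter: δ = d·√(n/2) = 0.75 × √(23/2) = 2.5434
One-sided α = 0.05 → critical value z_{0.05} = 1.645.
Power = Φ(δ − 1.645) = Φ(0.899) = 0.8155.

Power ≈ 0.816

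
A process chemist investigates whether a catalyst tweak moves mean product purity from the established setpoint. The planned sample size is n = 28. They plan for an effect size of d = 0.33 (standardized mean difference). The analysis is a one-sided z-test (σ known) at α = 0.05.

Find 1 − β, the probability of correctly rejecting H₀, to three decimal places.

Power ≈ 0.540

Noncentrality parameter: δ = d·√n = 0.33 × √28 = 1.7462
One-sided α = 0.05 → critical value z_{0.05} = 1.645.
Power = Φ(δ − 1.645) = Φ(0.101) = 0.5404.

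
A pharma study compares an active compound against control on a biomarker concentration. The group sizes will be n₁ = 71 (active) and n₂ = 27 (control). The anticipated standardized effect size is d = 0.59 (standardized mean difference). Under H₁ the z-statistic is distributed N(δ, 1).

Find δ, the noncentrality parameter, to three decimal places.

δ = d / √(1/n₁ + 1/n₂) = 0.59 / √(1/71 + 1/27) = 2.6095

δ ≈ 2.609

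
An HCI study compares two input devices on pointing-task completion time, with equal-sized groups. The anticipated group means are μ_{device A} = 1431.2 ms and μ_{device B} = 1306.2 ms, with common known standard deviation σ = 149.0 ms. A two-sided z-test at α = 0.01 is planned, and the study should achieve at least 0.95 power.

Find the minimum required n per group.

Standardized effect: d = |μ_{device A} − μ_{device B}| / σ = |1431.2 − 1306.2| / 149.0 = 0.8389
Set Φ(δ − 2.576) = 0.95; then δ − 2.576 = Φ⁻¹(0.95) = 1.645, giving δ = 4.221.
(Ignoring the negligible lower-tail rejection probability gives the usual closed-form inversion.)
δ = d·√(n/2) ⇒ n = 2(δ/d)² = 2 × (4.221 / 0.8389)² = 50.62.
Rounding up, n = 51 per group.

n = 51 per group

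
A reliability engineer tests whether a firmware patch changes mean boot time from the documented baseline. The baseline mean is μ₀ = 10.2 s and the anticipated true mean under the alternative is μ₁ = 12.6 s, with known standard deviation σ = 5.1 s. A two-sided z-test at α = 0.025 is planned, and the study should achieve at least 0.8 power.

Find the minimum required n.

Standardized effect: d = |μ₁ − μ₀| / σ = |12.6 − 10.2| / 5.1 = 0.4706
Set Φ(δ − 2.241) = 0.8; then δ − 2.241 = Φ⁻¹(0.8) = 0.842, giving δ = 3.083.
(For δ > 0 the lower-tail rejection region contributes negligibly to power, so the one-term inversion is standard.)
δ = d·√n ⇒ n = (δ/d)² = (3.083 / 0.4706)² = 42.92.
Rounding up, n = 43.

n = 43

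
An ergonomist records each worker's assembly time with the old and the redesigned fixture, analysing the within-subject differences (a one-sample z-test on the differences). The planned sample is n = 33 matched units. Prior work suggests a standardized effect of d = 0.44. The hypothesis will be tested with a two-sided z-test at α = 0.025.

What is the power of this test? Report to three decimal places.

Noncentrality parameter: δ = d·√n = 0.44 × √33 = 2.5276
Two-sided α = 0.025 → critical value z_{0.0125} = 2.241.
Power = Φ(δ − 2.241) + Φ(−δ − 2.241) = Φ(0.286) + Φ(-4.769) = 0.6126 + 0.0000 = 0.6126.

Power ≈ 0.613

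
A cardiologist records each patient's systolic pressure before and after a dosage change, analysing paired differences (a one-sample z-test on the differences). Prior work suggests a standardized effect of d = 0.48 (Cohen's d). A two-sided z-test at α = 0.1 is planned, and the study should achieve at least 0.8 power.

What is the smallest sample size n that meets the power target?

For power 0.8 need Φ(δ − z_{0.05}) = 0.8, so δ = z_{0.05} + z_{0.20} = 1.645 + 0.842 = 2.486.
(For δ > 0 the lower-tail rejection region contributes negligibly to power, so the one-term inversion is standard.)
δ = d·√n ⇒ n = (δ/d)² = (2.486 / 0.48)² = 26.83.
Rounding up, n = 27.

n = 27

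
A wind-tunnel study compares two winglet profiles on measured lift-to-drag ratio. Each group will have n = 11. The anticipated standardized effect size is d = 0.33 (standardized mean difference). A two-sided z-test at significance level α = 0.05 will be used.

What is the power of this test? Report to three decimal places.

Power ≈ 0.121

Noncentrality parameter: δ = d·√(n/2) = 0.33 × √(11/2) = 0.7739
Two-sided α = 0.05 → critical value z_{0.025} = 1.960.
Power = Φ(δ − 1.960) + Φ(−δ − 1.960) = Φ(-1.186) + Φ(-2.734) = 0.1178 + 0.0031 = 0.1209.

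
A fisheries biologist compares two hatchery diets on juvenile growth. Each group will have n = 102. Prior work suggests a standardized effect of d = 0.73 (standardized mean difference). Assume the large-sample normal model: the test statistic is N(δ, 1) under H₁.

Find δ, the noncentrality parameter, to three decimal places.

δ = d·√(n/2) = 0.73 × √(102/2) = 5.2132

δ ≈ 5.213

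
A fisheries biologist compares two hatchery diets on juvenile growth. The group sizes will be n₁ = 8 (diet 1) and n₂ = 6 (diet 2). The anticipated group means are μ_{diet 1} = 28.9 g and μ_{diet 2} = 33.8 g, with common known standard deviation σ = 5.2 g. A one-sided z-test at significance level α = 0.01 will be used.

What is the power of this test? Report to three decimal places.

Power ≈ 0.280

Standardized effect: d = |μ_{diet 1} − μ_{diet 2}| / σ = |28.9 − 33.8| / 5.2 = 0.9423
Noncentrality parameter: δ = d / √(1/n₁ + 1/n₂) = 0.9423 / √(1/8 + 1/6) = 1.7448
One-sided α = 0.01 → critical value z_{0.01} = 2.326.
Power = Φ(δ − 2.326) = Φ(-0.582) = 0.2804.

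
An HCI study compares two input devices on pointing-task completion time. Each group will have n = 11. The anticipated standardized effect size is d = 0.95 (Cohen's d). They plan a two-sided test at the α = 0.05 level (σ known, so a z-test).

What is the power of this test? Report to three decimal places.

Power ≈ 0.606

Noncentrality parameter: δ = d·√(n/2) = 0.95 × √(11/2) = 2.2279
Two-sided α = 0.05 → critical value z_{0.025} = 1.960.
Power = Φ(δ − 1.960) + Φ(−δ − 1.960) = Φ(0.268) + Φ(-4.188) = 0.6056 + 0.0000 = 0.6057.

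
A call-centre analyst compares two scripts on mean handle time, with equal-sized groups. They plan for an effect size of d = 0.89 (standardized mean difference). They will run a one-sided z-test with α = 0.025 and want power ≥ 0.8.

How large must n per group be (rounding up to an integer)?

For power 0.8 need Φ(δ − z_{0.025}) = 0.8, so δ = z_{0.025} + z_{0.20} = 1.960 + 0.842 = 2.802.
δ = d·√(n/2) ⇒ n = 2(δ/d)² = 2 × (2.802 / 0.89)² = 19.82.
Round up to the next whole unit.

n = 20 per group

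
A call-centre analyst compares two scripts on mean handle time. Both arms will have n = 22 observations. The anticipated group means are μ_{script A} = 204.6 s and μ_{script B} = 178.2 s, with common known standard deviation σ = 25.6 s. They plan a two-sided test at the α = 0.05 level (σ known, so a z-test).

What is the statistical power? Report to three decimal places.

Power ≈ 0.928

Standardized effect: d = |μ_{script A} − μ_{script B}| / σ = |204.6 − 178.2| / 25.6 = 1.0312
Noncentrality parameter: δ = d·√(n/2) = 1.0312 × √(22/2) = 3.4203
Critical value for a two-sided test at α = 0.05: z_{α/2} = 1.960.
Power = Φ(δ − 1.960) + Φ(−δ − 1.960) = Φ(1.460) + Φ(-5.380) = 0.9279 + 0.0000 = 0.9279.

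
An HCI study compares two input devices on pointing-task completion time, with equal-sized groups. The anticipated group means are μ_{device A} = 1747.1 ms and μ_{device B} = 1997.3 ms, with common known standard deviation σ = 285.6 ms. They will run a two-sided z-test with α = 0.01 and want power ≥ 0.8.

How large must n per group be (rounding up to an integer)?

n = 31 per group

Standardized effect: d = |μ_{device A} − μ_{device B}| / σ = |1747.1 − 1997.3| / 285.6 = 0.8761
For power 0.8 need Φ(δ − z_{0.005}) = 0.8, so δ = z_{0.005} + z_{0.20} = 2.576 + 0.842 = 3.417.
(For δ > 0 the lower-tail rejection region contributes negligibly to power, so the one-term inversion is standard.)
δ = d·√(n/2) ⇒ n = 2(δ/d)² = 2 × (3.417 / 0.8761)² = 30.44.
Round up to the next whole unit.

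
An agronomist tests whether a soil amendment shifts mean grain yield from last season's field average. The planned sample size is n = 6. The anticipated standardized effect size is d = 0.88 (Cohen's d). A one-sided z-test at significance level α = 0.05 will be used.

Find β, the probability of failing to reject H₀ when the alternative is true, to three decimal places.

β ≈ 0.305

Noncentrality parameter: δ = d·√n = 0.88 × √6 = 2.1556
Critical value for a one-sided test at α = 0.05: z_α = 1.645.
Power = Φ(δ − 1.645) = Φ(0.511) = 0.6952.
Type II error: β = 1 − power = 1 − 0.6952 = 0.3048.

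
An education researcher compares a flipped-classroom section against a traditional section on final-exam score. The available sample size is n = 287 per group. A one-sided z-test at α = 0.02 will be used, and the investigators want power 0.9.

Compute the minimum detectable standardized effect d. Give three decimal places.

Need Φ(δ − 2.054) = 0.9, so δ = 2.054 + 1.282 = 3.335.
δ = d·√(n/2) ⇒ d = δ/√(n/2) = 3.335/√(287/2) = 0.2784.

d ≈ 0.278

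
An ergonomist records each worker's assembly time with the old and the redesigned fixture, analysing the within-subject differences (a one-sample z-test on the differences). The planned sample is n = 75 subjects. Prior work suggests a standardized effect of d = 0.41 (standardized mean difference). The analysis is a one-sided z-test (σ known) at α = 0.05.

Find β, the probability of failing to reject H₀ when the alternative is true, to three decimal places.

Noncentrality parameter: δ = d·√n = 0.41 × √75 = 3.5507
Critical value for a one-sided test at α = 0.05: z_α = 1.645.
Power = Φ(δ − 1.645) = Φ(1.906) = 0.9717.
Type II error: β = 1 − power = 1 − 0.9717 = 0.0283.

β ≈ 0.028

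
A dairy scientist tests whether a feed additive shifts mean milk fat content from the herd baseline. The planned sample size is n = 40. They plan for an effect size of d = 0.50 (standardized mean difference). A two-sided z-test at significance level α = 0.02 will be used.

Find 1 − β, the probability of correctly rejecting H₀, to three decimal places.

Power ≈ 0.798

Noncentrality parameter: δ = d·√n = 0.50 × √40 = 3.1623
Critical value for a two-sided test at α = 0.02: z_{α/2} = 2.326.
Power = Φ(δ − 2.326) + Φ(−δ − 2.326) = Φ(0.836) + Φ(-5.489) = 0.7984 + 0.0000 = 0.7984.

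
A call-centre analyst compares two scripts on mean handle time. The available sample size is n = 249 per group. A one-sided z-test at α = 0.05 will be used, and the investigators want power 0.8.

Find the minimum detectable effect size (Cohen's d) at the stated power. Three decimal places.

Need Φ(δ − 1.645) = 0.8, so δ = 1.645 + 0.842 = 2.486.
δ = d·√(n/2) ⇒ d = δ/√(n/2) = 2.486/√(249/2) = 0.2228.

d ≈ 0.223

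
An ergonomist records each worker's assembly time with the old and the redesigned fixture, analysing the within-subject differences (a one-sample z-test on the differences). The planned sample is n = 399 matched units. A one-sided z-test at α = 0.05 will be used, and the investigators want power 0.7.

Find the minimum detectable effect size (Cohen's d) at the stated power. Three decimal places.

d ≈ 0.109

Required noncentrality: δ = z_{0.05} + z_{0.30} = 1.645 + 0.524 = 2.169.
δ = d·√n ⇒ d = δ/√n = 2.169/√399 = 0.1086.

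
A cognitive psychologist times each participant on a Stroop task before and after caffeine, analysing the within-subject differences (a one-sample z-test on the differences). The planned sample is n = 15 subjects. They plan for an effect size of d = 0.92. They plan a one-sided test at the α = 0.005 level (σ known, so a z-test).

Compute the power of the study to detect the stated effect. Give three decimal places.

Noncentrality parameter: δ = d·√n = 0.92 × √15 = 3.5631
Critical value for a one-sided test at α = 0.005: z_α = 2.576.
Power = P(Z > 2.576 − δ) = Φ(0.987) = 0.8383.

Power ≈ 0.838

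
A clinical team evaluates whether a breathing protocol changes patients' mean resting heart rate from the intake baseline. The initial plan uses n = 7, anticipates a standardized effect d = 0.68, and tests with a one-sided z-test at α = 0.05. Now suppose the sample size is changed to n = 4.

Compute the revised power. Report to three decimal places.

With n = 4: δ = d·√n = 0.68 × √4 = 1.3600. Critical value z_{0.05} = 1.645.
Revised power = Φ(δ − 1.645) = Φ(-0.285) = 0.3879.

Power ≈ 0.388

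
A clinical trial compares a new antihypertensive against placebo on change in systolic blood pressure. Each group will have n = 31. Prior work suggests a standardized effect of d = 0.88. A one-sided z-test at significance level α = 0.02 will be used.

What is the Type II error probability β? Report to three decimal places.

Noncentrality parameter: δ = d·√(n/2) = 0.88 × √(31/2) = 3.4646
Critical value for a one-sided test at α = 0.02: z_α = 2.054.
Power = Φ(δ − 2.054) = Φ(1.411) = 0.9209.
Type II error: β = 1 − power = 1 − 0.9209 = 0.0791.

β ≈ 0.079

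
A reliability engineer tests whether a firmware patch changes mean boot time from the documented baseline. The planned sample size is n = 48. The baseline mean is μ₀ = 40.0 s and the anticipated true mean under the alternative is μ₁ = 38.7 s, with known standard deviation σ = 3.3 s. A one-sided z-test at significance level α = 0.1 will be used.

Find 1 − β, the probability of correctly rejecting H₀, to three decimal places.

Power ≈ 0.926

Standardized effect: d = |μ₁ − μ₀| / σ = |38.7 − 40.0| / 3.3 = 0.3939
Noncentrality parameter: δ = d·√n = 0.3939 × √48 = 2.7293
One-sided α = 0.1 → critical value z_{0.1} = 1.282.
Power = P(Z > 1.282 − δ) = Φ(1.448) = 0.9262.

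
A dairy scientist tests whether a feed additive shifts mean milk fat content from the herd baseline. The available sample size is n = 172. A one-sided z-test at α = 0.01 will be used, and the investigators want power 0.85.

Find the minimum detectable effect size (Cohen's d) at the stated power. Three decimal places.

d ≈ 0.256

Required noncentrality: δ = z_{0.01} + z_{0.15} = 2.326 + 1.036 = 3.363.
δ = d·√n ⇒ d = δ/√n = 3.363/√172 = 0.2564.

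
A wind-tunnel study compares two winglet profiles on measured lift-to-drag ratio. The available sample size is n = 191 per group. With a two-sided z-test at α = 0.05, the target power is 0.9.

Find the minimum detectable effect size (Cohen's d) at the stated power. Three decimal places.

d ≈ 0.332

Need Φ(δ − 1.960) = 0.9, so δ = 1.960 + 1.282 = 3.242.
(The second rejection-region term Φ(−δ − z_{α/2}) is negligible and dropped.)
δ = d·√(n/2) ⇒ d = δ/√(n/2) = 3.242/√(191/2) = 0.3317.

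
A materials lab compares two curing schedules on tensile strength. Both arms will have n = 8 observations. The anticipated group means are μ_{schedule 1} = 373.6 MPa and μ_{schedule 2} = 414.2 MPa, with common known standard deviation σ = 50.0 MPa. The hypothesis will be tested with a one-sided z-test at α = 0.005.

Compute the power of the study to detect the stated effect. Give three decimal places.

Power ≈ 0.171

Standardized effect: d = |μ_{schedule 1} − μ_{schedule 2}| / σ = |373.6 − 414.2| / 50.0 = 0.8120
Noncentrality parameter: δ = d·√(n/2) = 0.8120 × √(8/2) = 1.6240
One-sided α = 0.005 → critical value z_{0.005} = 2.576.
Power = P(Z > 2.576 − δ) = Φ(-0.952) = 0.1706.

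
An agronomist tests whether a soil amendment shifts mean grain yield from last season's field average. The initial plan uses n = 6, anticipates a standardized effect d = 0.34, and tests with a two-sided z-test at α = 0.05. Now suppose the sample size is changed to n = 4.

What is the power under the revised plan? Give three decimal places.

Power ≈ 0.104

With n = 4: δ = d·√n = 0.34 × √4 = 0.6800. Critical value z_{0.025} = 1.960.
Revised power = Φ(δ − 1.960) + Φ(−δ − 1.960) = Φ(-1.280) + Φ(-2.640) = 0.1003 + 0.0041 = 0.1044.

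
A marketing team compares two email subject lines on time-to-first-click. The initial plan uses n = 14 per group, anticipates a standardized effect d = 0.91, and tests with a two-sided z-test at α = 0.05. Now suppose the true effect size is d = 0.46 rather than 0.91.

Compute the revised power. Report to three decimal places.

With d = 0.46: δ = d·√(n/2) = 0.46 × √(14/2) = 1.2170. Critical value z_{0.025} = 1.960.
Revised power = Φ(δ − 1.960) + Φ(−δ − 1.960) = Φ(-0.743) + Φ(-3.177) = 0.2288 + 0.0007 = 0.2295.

Power ≈ 0.230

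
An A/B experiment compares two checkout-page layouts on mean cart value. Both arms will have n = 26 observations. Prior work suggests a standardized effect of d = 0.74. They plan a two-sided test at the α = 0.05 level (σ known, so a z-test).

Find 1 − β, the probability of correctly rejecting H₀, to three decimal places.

Power ≈ 0.761

Noncentrality parameter: δ = d·√(n/2) = 0.74 × √(26/2) = 2.6681
Critical value for a two-sided test at α = 0.05: z_{α/2} = 1.960.
Power = Φ(δ − 1.960) + Φ(−δ − 1.960) = Φ(0.708) + Φ(-4.628) = 0.7606 + 0.0000 = 0.7606.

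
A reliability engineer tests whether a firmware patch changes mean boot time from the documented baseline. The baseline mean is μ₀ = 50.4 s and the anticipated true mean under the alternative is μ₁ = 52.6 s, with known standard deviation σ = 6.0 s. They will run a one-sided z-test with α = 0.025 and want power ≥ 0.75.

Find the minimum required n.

Standardized effect: d = |μ₁ − μ₀| / σ = |52.6 − 50.4| / 6.0 = 0.3667
Set Φ(δ − 1.960) = 0.75; then δ − 1.960 = Φ⁻¹(0.75) = 0.674, giving δ = 2.634.
δ = d·√n ⇒ n = (δ/d)² = (2.634 / 0.3667)² = 51.62.
Round up to the next whole unit.

n = 52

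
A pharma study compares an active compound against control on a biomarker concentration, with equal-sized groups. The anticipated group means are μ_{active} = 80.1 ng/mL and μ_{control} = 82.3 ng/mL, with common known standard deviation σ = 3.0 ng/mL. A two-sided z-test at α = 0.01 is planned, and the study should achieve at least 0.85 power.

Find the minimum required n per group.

Standardized effect: d = |μ_{active} − μ_{control}| / σ = |80.1 − 82.3| / 3.0 = 0.7333
For power 0.85 need Φ(δ − z_{0.005}) = 0.85, so δ = z_{0.005} + z_{0.15} = 2.576 + 1.036 = 3.612.
(For δ > 0 the lower-tail rejection region contributes negligibly to power, so the one-term inversion is standard.)
δ = d·√(n/2) ⇒ n = 2(δ/d)² = 2 × (3.612 / 0.7333)² = 48.53.
Round up to the next whole unit.

n = 49 per group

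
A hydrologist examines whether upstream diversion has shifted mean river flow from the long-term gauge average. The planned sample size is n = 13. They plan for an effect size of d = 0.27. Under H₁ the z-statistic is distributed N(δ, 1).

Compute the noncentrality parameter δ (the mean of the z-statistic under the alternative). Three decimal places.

The noncentrality parameter scales effect size by the design's sample-size factor: δ = d·√n = 0.27 × √13 = 0.9735

δ ≈ 0.973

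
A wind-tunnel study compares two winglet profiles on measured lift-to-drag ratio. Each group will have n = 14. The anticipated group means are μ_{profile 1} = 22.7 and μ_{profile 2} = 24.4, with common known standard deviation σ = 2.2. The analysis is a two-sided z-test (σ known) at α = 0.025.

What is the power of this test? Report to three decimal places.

Standardized effect: d = |μ_{profile 1} − μ_{profile 2}| / σ = |22.7 − 24.4| / 2.2 = 0.7727
Noncentrality parameter: δ = d·√(n/2) = 0.7727 × √(14/2) = 2.0444
Two-sided α = 0.025 → critical value z_{0.0125} = 2.241.
Power = Φ(δ − 2.241) + Φ(−δ − 2.241) = Φ(-0.197) + Φ(-4.286) = 0.4219 + 0.0000 = 0.4219.

Power ≈ 0.422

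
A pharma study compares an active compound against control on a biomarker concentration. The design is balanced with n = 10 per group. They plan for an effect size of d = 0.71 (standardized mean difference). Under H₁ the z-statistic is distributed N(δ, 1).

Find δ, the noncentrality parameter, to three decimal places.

δ ≈ 1.588

δ = d·√(n/2) = 0.71 × √(10/2) = 1.5876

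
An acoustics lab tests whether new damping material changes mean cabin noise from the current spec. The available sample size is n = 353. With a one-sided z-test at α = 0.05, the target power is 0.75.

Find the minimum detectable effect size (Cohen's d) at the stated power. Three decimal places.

d ≈ 0.123

Need Φ(δ − 1.645) = 0.75, so δ = 1.645 + 0.674 = 2.319.
δ = d·√n ⇒ d = δ/√n = 2.319/√353 = 0.1234.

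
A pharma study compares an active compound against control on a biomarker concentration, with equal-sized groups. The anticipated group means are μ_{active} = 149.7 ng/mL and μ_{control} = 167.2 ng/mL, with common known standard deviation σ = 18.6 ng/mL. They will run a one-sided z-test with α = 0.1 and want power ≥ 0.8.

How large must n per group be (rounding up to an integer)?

Standardized effect: d = |μ_{active} − μ_{control}| / σ = |149.7 − 167.2| / 18.6 = 0.9409
For power 0.8 need Φ(δ − z_{0.1}) = 0.8, so δ = z_{0.1} + z_{0.20} = 1.282 + 0.842 = 2.123.
δ = d·√(n/2) ⇒ n = 2(δ/d)² = 2 × (2.123 / 0.9409)² = 10.18.
Round up to the next whole unit.

n = 11 per group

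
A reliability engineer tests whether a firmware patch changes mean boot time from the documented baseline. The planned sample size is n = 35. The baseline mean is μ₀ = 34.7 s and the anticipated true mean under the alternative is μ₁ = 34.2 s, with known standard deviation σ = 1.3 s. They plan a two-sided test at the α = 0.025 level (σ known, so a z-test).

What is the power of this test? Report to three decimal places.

Power ≈ 0.514

Standardized effect: d = |μ₁ − μ₀| / σ = |34.2 − 34.7| / 1.3 = 0.3846
Noncentrality parameter: δ = d·√n = 0.3846 × √35 = 2.2754
Two-sided α = 0.025 → critical value z_{0.0125} = 2.241.
Power = Φ(δ − 2.241) + Φ(−δ − 2.241) = Φ(0.034) + Φ(-4.517) = 0.5136 + 0.0000 = 0.5136.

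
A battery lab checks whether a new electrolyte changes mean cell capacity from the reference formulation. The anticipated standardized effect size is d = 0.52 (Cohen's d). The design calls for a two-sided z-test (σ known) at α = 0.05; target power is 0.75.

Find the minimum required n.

n = 26

For power 0.75 need Φ(δ − z_{0.025}) = 0.75, so δ = z_{0.025} + z_{0.25} = 1.960 + 0.674 = 2.634.
(The Φ(−δ − z_{α/2}) term is vanishingly small for δ > 0 and is dropped in the standard sample-size formula.)
δ = d·√n ⇒ n = (δ/d)² = (2.634 / 0.52)² = 25.67.
Rounding up, n = 26.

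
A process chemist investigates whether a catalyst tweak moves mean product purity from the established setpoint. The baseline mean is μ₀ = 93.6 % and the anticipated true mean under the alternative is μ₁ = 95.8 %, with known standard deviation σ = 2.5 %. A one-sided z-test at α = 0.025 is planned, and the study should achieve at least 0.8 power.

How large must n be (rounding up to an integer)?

n = 11

Standardized effect: d = |μ₁ − μ₀| / σ = |95.8 − 93.6| / 2.5 = 0.8800
For power 0.8 need Φ(δ − z_{0.025}) = 0.8, so δ = z_{0.025} + z_{0.20} = 1.960 + 0.842 = 2.802.
δ = d·√n ⇒ n = (δ/d)² = (2.802 / 0.8800)² = 10.14.
Rounding up, n = 11.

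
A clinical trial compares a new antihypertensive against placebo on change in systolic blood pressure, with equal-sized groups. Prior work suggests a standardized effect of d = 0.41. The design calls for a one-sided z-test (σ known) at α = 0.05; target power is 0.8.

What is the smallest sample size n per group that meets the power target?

n = 74 per group

Set Φ(δ − 1.645) = 0.8; then δ − 1.645 = Φ⁻¹(0.8) = 0.842, giving δ = 2.486.
δ = d·√(n/2) ⇒ n = 2(δ/d)² = 2 × (2.486 / 0.41)² = 73.56.
Rounding up, n = 74 per group.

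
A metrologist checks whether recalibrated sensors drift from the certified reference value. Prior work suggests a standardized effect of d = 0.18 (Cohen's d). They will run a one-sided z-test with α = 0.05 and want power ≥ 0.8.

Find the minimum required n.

Set Φ(δ − 1.645) = 0.8; then δ − 1.645 = Φ⁻¹(0.8) = 0.842, giving δ = 2.486.
δ = d·√n ⇒ n = (δ/d)² = (2.486 / 0.18)² = 190.82.
Round up to the next whole unit.

n = 191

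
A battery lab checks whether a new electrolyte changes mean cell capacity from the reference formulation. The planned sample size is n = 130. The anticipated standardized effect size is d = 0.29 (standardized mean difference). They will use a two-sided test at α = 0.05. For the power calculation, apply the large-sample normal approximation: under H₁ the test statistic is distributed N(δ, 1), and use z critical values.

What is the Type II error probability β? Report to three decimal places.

β ≈ 0.089

Noncentrality parameter: δ = d·√n = 0.29 × √130 = 3.3065
Two-sided α = 0.05 → critical value z_{0.025} = 1.960.
Power = Φ(δ − 1.960) + Φ(−δ − 1.960) = Φ(1.347) + Φ(-5.266) = 0.9109 + 0.0000 = 0.9109.
Type II error: β = 1 − power = 1 − 0.9109 = 0.0891.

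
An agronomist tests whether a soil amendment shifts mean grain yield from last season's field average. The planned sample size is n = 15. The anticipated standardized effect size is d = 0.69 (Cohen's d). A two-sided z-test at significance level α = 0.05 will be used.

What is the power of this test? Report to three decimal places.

Power ≈ 0.762

Noncentrality parameter: δ = d·√n = 0.69 × √15 = 2.6724
Two-sided α = 0.05 → critical value z_{0.025} = 1.960.
Power = Φ(δ − 1.960) + Φ(−δ − 1.960) = Φ(0.712) + Φ(-4.632) = 0.7619 + 0.0000 = 0.7619.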